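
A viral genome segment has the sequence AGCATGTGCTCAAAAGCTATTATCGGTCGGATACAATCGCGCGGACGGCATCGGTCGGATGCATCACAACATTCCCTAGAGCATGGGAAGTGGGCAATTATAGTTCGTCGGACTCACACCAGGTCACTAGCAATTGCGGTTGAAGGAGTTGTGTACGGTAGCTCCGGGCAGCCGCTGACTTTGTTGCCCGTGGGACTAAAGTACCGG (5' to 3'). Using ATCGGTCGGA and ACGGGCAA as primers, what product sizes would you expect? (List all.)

The forward primer ATCGGTCGGA matches the top strand at positions 22–31, 50–59.
The reverse primer's reverse complement is TTGCCCGT, matching at positions 184–191.
Each forward site pairs with the reverse site to give a product ending at position 191: sizes 170, 142 bp.

170 bp, 142 bp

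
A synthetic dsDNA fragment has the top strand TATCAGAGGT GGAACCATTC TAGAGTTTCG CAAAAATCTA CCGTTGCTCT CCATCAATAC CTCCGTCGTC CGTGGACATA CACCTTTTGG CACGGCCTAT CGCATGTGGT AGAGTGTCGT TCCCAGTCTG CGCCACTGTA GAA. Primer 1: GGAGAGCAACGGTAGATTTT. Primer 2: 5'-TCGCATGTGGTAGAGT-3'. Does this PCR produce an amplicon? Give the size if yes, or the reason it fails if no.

No product — the primers' 3' ends point away from each other.

Primer 1 (GGAGAGCAACGGTAGATTTT) has reverse complement AAAATCTACCGTTGCTCTCC, which matches the top strand at positions 33–52; primer 1 anneals to the top strand there with its 3' end pointing upstream toward position 33.
Primer 2 (TCGCATGTGGTAGAGT) matches the top strand directly at positions 100–115; it anneals to the bottom strand with its 3' end pointing downstream toward position 115.
The 3' ends diverge (primer 1 extends toward position 1, primer 2 toward position 143), so the primers never converge on a shared product.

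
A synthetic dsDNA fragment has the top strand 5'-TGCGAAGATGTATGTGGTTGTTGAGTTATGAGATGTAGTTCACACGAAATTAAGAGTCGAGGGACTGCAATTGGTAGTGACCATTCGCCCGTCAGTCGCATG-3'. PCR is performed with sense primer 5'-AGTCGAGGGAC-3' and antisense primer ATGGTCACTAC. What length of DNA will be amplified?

30 bp

Forward primer AGTCGAGGGAC is found on the top strand at positions 55–65.
The reverse primer's reverse complement is GTAGTGACCAT, which matches the template at positions 74–84.
The product runs from position 55 to position 84, so its length is 84 − 55 + 1 = 30 bp.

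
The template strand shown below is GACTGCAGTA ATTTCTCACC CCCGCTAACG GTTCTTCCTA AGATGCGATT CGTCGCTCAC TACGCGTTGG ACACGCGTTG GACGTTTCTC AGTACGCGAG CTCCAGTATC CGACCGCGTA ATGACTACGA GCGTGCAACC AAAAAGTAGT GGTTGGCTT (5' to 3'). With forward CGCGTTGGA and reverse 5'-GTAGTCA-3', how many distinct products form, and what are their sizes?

Two products: 66 bp, 55 bp

The forward primer CGCGTTGGA matches the top strand at positions 63–71, 74–82.
The reverse primer's reverse complement is TGACTAC, matching at positions 122–128.
Each forward site pairs with the reverse site to give a product ending at position 128: sizes 66, 55 bp.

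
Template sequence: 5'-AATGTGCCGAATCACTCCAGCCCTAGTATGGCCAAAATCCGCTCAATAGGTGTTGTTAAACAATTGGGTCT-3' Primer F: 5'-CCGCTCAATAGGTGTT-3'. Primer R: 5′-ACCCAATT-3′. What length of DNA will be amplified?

31 bp

Scanning the template, CCGCTCAATAGGTGTT occurs at positions 39–54; this primer anneals to the bottom strand there with its 3' end pointing downstream.
Taking the reverse complement of ACCCAATT gives AATTGGGT, found at positions 62–69 on the template; the primer anneals here to the top strand with its 3' end pointing upstream.
Amplicon spans positions 39–69: 31 bp.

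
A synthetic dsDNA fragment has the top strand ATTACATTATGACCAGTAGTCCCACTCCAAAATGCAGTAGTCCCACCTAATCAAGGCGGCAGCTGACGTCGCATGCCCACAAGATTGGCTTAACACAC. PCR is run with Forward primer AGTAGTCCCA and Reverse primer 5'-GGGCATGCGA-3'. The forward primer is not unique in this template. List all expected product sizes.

64 bp, 43 bp

The forward primer AGTAGTCCCA matches the top strand at positions 15–24, 36–45.
The reverse primer's reverse complement is TCGCATGCCC, matching at positions 69–78.
Each forward site pairs with the reverse site to give a product ending at position 78: sizes 64, 43 bp.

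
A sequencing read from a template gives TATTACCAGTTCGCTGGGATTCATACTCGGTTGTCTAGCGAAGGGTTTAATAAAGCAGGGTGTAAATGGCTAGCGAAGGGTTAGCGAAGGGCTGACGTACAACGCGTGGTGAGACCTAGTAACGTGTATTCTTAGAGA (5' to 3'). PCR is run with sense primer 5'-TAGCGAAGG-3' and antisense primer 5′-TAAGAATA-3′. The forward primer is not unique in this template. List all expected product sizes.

99 bp, 64 bp, 53 bp

The forward primer TAGCGAAGG matches the top strand at positions 36–44, 71–79, 82–90.
The reverse primer's reverse complement is TATTCTTA, matching at positions 127–134.
Each forward site pairs with the reverse site to give a product ending at position 134: sizes 99, 64, 53 bp.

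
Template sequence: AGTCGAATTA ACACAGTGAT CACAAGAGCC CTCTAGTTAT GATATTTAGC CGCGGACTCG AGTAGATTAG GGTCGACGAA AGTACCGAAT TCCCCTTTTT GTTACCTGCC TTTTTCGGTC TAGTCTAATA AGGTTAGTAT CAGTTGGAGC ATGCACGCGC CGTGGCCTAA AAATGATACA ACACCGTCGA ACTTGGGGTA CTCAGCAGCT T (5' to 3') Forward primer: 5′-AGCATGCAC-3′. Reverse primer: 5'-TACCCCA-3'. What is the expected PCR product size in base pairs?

53 bp

Forward primer AGCATGCAC is found on the top strand at positions 148–156.
Taking the reverse complement of TACCCCA gives TGGGGTA, found at positions 194–200 on the template; the primer anneals here to the top strand with its 3' end pointing upstream.
Product length = (reverse-primer end) − (forward-primer start) + 1 = 200 − 148 + 1 = 53 bp.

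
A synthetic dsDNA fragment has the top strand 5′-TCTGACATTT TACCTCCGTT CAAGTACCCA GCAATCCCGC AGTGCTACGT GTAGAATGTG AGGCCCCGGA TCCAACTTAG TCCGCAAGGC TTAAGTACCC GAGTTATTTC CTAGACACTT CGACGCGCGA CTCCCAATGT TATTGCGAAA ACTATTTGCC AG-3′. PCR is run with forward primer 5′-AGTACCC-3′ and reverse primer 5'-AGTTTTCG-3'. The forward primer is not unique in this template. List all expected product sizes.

The forward primer AGTACCC matches the top strand at positions 23–29, 94–100.
The reverse primer's reverse complement is CGAAAACT, matching at positions 146–153.
Each forward site pairs with the reverse site to give a product ending at position 153: sizes 131, 60 bp.

131 bp, 60 bp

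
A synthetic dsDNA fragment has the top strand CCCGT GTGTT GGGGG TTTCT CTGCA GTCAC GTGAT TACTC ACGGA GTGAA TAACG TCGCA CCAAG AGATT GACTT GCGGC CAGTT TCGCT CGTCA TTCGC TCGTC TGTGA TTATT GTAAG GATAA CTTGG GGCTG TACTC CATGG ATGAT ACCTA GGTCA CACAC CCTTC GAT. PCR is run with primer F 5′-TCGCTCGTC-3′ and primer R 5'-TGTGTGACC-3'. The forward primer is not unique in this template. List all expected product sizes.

79 bp, 68 bp

The forward primer TCGCTCGTC matches the top strand at positions 86–94, 97–105.
The reverse primer's reverse complement is GGTCACACA, matching at positions 156–164.
Each forward site pairs with the reverse site to give a product ending at position 164: sizes 79, 68 bp.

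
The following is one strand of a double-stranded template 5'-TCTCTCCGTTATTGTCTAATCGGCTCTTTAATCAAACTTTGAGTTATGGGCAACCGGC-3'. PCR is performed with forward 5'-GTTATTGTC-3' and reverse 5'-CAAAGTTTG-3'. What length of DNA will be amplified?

Scanning the template, GTTATTGTC occurs at positions 8–16; this primer anneals to the bottom strand there with its 3' end pointing downstream.
Reverse complement of the reverse primer: CAAACTTTG. This occurs on the top strand at positions 33–41.
The product runs from position 8 to position 41, so its length is 41 − 8 + 1 = 34 bp.

34 bp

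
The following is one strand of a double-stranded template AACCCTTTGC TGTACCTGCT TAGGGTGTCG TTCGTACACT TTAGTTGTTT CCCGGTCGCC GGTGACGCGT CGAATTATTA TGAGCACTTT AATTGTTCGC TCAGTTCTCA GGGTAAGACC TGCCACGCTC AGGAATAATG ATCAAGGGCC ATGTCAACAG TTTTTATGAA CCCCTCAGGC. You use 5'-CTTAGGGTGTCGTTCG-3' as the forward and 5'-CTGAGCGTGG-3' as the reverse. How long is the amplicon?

114 bp

Scanning the template, CTTAGGGTGTCGTTCG occurs at positions 19–34; this primer anneals to the bottom strand there with its 3' end pointing downstream.
The reverse primer's reverse complement is CCACGCTCAG, which matches the template at positions 123–132.
Amplicon spans positions 19–132: 114 bp.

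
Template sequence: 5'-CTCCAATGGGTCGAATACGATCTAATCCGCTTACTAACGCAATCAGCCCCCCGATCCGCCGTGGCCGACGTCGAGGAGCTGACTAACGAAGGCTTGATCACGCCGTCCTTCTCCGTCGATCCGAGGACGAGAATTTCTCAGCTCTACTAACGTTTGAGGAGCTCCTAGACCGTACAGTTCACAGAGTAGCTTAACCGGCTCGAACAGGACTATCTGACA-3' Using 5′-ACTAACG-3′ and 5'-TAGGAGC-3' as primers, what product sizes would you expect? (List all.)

135 bp, 86 bp, 22 bp

The forward primer ACTAACG matches the top strand at positions 33–39, 82–88, 146–152.
The reverse primer's reverse complement is GCTCCTA, matching at positions 161–167.
Each forward site pairs with the reverse site to give a product ending at position 167: sizes 135, 86, 22 bp.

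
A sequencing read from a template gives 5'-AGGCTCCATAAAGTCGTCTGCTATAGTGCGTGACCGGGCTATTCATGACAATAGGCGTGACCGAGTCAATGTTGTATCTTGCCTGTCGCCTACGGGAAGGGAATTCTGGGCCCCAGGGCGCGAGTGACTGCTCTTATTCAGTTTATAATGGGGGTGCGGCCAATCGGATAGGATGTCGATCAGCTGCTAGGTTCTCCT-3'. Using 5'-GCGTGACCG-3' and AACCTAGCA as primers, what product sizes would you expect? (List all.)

The forward primer GCGTGACCG matches the top strand at positions 28–36, 55–63.
The reverse primer's reverse complement is TGCTAGGTT, matching at positions 185–193.
Each forward site pairs with the reverse site to give a product ending at position 193: sizes 166, 139 bp.

166 bp, 139 bp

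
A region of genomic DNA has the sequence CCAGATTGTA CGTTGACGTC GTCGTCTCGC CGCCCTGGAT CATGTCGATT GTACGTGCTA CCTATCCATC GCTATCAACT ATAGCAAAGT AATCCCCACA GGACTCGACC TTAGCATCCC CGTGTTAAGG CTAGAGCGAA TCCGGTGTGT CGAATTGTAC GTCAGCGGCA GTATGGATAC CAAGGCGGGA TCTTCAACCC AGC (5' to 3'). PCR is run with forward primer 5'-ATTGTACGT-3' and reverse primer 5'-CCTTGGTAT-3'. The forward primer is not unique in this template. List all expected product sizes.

The forward primer ATTGTACGT matches the top strand at positions 5–13, 48–56, 154–162.
The reverse primer's reverse complement is ATACCAAGG, matching at positions 177–185.
Each forward site pairs with the reverse site to give a product ending at position 185: sizes 181, 138, 32 bp.

181 bp, 138 bp, 32 bp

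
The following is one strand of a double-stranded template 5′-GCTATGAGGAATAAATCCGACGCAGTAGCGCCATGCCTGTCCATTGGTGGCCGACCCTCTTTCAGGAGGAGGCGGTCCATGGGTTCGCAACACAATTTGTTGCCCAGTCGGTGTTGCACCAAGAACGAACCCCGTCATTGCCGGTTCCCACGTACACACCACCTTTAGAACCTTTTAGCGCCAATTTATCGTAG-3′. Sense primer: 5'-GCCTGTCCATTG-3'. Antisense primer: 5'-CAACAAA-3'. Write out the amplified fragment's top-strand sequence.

The forward primer matches the template at positions 35–46.
Taking the reverse complement of CAACAAA gives TTTGTTG, found at positions 96–102 on the template; the primer anneals here to the top strand with its 3' end pointing upstream.
The product is the template from position 35 through 102 (68 bp).

5'-GCCTGTCCATTGGTGGCCGACCCTCTTTCAGGAGGAGGCGGTCCATGGGTTCGCAACACAATTTGTTG-3'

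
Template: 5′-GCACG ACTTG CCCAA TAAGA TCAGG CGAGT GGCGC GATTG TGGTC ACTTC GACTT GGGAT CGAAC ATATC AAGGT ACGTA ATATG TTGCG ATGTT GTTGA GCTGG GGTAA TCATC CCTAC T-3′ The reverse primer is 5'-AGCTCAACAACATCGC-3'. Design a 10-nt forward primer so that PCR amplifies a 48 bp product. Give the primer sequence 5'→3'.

The reverse primer's reverse complement GCGATGTTGTTGAGCT matches the template at positions 88–103, so the product ends at position 103.
A 48 bp product then starts at position 103 − 48 + 1 = 56.
The forward primer is identical to the top strand there: GGGATCGAAC.

5'-GGGATCGAAC-3'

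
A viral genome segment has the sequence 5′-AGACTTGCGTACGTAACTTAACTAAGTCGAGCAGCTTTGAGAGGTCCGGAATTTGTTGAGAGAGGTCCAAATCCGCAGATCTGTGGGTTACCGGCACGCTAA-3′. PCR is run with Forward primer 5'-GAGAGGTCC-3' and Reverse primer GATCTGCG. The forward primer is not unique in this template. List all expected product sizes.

43 bp, 22 bp

The forward primer GAGAGGTCC matches the top strand at positions 39–47, 60–68.
The reverse primer's reverse complement is CGCAGATC, matching at positions 74–81.
Each forward site pairs with the reverse site to give a product ending at position 81: sizes 43, 22 bp.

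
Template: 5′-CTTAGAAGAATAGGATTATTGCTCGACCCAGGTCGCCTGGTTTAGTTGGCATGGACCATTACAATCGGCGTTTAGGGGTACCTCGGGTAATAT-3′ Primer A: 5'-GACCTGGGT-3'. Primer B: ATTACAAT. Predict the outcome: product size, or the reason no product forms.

Primer A (GACCTGGGT) has reverse complement ACCCAGGTC, which matches the top strand at positions 26–34; primer A anneals to the top strand there with its 3' end pointing upstream toward position 26.
Primer B (ATTACAAT) matches the top strand directly at positions 58–65; it anneals to the bottom strand with its 3' end pointing downstream toward position 65.
The 3' ends diverge (primer A extends toward position 1, primer B toward position 93), so the primers never converge on a shared product.

No product — the primers' 3' ends point away from each other.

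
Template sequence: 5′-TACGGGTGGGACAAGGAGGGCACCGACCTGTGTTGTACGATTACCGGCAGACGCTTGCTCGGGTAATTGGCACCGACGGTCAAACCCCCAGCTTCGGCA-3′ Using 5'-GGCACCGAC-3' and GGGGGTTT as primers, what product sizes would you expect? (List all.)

71 bp, 21 bp

The forward primer GGCACCGAC matches the top strand at positions 19–27, 69–77.
The reverse primer's reverse complement is AAACCCCC, matching at positions 82–89.
Each forward site pairs with the reverse site to give a product ending at position 89: sizes 71, 21 bp.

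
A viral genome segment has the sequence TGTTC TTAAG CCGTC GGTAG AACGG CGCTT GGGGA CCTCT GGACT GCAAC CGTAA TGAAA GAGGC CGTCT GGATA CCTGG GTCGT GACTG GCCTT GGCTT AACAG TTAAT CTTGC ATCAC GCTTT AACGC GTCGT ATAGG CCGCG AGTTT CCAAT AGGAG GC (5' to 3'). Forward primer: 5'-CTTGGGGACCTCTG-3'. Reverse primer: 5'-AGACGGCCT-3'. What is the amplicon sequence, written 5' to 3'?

Forward primer CTTGGGGACCTCTG is found on the top strand at positions 28–41.
Reverse complement of the reverse primer: AGGCCGTCT. This occurs on the top strand at positions 62–70.
The product is the template from position 28 through 70 (43 bp).

5'-CTTGGGGACCTCTGGACTGCAACCGTAATGAAAGAGGCCGTCT-3'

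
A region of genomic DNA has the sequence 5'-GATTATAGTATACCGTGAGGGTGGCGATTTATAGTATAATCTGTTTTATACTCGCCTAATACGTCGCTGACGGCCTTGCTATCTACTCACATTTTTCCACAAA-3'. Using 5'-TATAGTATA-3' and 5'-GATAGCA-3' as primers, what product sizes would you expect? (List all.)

80 bp, 54 bp

The forward primer TATAGTATA matches the top strand at positions 4–12, 30–38.
The reverse primer's reverse complement is TGCTATC, matching at positions 77–83.
Each forward site pairs with the reverse site to give a product ending at position 83: sizes 80, 54 bp.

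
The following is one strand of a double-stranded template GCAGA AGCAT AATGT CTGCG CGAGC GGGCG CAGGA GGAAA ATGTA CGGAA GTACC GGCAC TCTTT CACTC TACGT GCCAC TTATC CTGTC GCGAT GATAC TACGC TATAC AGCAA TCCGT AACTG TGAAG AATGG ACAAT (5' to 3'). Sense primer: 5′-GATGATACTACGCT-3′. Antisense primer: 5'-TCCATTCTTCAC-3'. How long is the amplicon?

Scanning the template, GATGATACTACGCT occurs at positions 93–106; this primer anneals to the bottom strand there with its 3' end pointing downstream.
Taking the reverse complement of TCCATTCTTCAC gives GTGAAGAATGGA, found at positions 125–136 on the template; the primer anneals here to the top strand with its 3' end pointing upstream.
The product runs from position 93 to position 136, so its length is 136 − 93 + 1 = 44 bp.

44 bp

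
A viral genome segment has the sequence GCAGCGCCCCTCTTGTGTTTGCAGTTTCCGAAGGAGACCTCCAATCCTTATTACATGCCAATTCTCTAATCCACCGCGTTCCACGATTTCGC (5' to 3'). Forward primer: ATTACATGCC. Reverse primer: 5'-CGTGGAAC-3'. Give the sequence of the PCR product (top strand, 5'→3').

Scanning the template, ATTACATGCC occurs at positions 50–59; this primer anneals to the bottom strand there with its 3' end pointing downstream.
The reverse primer's reverse complement is GTTCCACG, which matches the template at positions 78–85.
The product is the template from position 50 through 85 (36 bp).

5'-ATTACATGCCAATTCTCTAATCCACCGCGTTCCACG-3'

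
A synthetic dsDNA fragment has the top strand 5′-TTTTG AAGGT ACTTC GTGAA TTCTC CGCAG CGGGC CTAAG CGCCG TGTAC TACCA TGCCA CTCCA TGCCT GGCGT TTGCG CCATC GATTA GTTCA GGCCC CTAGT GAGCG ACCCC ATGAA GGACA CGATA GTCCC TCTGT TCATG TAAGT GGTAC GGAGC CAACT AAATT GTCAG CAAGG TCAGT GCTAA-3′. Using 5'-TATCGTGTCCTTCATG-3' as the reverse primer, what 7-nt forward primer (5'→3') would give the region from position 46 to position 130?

5'-TGTACTA-3'

The reverse primer's reverse complement CATGAAGGACACGATA matches the template at positions 115–130; the product starts at position 46.
The forward primer is identical to the top strand over positions 46–52: TGTACTA.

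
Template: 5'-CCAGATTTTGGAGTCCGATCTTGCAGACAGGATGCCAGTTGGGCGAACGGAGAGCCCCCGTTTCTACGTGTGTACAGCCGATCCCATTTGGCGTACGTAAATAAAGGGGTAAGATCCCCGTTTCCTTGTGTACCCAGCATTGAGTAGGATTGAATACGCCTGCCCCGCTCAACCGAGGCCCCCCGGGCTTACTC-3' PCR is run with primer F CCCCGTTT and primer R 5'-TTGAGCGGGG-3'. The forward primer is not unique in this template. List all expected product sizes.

The forward primer CCCCGTTT matches the top strand at positions 56–63, 116–123.
The reverse primer's reverse complement is CCCCGCTCAA, matching at positions 163–172.
Each forward site pairs with the reverse site to give a product ending at position 172: sizes 117, 57 bp.

117 bp, 57 bp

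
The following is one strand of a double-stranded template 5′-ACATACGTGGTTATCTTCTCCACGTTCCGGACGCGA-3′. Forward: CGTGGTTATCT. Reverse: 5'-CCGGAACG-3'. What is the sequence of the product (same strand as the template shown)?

5'-CGTGGTTATCTTCTCCACGTTCCGG-3'

The forward primer matches the template at positions 6–16.
Reverse complement of the reverse primer: CGTTCCGG. This occurs on the top strand at positions 23–30.
The product is the template from position 6 through 30 (25 bp).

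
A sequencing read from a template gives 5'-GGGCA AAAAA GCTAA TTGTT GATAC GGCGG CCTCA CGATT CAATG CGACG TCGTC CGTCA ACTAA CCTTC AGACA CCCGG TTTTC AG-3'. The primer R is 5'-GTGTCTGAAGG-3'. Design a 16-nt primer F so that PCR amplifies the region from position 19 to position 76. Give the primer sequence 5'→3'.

The reverse primer's reverse complement CCTTCAGACAC matches the template at positions 66–76; the product starts at position 19.
The forward primer is identical to the top strand over positions 19–34: TTGATACGGCGGCCTC.

5'-TTGATACGGCGGCCTC-3'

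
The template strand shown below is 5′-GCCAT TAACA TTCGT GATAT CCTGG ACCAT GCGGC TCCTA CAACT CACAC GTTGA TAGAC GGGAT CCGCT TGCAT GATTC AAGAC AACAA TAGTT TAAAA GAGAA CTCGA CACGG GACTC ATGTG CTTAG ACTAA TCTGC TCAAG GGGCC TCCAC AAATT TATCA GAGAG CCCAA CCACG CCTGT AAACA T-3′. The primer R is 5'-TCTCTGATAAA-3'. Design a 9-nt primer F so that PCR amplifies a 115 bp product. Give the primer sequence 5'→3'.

The reverse primer's reverse complement TTTATCAGAGA matches the template at positions 159–169, so the product ends at position 169.
A 115 bp product then starts at position 169 − 115 + 1 = 55.
The forward primer is identical to the top strand there: ATAGACGGG.

5'-ATAGACGGG-3'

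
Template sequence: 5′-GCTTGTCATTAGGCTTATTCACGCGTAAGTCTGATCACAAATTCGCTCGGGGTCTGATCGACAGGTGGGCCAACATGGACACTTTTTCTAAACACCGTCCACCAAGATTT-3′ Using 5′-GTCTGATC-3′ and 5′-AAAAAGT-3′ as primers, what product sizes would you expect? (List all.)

59 bp, 36 bp

The forward primer GTCTGATC matches the top strand at positions 29–36, 52–59.
The reverse primer's reverse complement is ACTTTTT, matching at positions 81–87.
Each forward site pairs with the reverse site to give a product ending at position 87: sizes 59, 36 bp.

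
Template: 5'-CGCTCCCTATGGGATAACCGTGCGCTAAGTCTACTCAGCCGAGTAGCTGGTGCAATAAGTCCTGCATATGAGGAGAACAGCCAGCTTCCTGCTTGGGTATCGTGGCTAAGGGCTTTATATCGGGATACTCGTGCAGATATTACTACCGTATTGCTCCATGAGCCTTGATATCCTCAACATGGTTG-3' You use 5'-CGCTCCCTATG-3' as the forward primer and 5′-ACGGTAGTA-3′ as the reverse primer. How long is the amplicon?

Scanning the template, CGCTCCCTATG occurs at positions 1–11; this primer anneals to the bottom strand there with its 3' end pointing downstream.
Taking the reverse complement of ACGGTAGTA gives TACTACCGT, found at positions 141–149 on the template; the primer anneals here to the top strand with its 3' end pointing upstream.
The product runs from position 1 to position 149, so its length is 149 − 1 + 1 = 149 bp.

149 bp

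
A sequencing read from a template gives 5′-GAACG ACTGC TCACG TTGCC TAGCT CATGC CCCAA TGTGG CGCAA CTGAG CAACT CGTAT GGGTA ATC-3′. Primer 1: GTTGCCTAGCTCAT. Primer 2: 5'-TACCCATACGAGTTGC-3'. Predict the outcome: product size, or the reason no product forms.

Primer 1 (GTTGCCTAGCTCAT) matches the top strand at positions 15–28; it acts as a forward primer.
Primer 2's reverse complement is GCAACTCGTATGGGTA, matching the top strand at positions 50–65; it acts as a reverse primer.
The 3' ends face each other across positions 15–65, giving a 51 bp product.

Yes — a 51 bp product.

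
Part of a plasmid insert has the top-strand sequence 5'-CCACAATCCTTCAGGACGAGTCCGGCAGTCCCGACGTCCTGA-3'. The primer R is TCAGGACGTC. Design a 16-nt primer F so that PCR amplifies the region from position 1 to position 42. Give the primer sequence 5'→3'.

5'-CCACAATCCTTCAGGA-3'

The reverse primer's reverse complement GACGTCCTGA matches the template at positions 33–42; the product starts at position 1.
The forward primer is identical to the top strand over positions 1–16: CCACAATCCTTCAGGA.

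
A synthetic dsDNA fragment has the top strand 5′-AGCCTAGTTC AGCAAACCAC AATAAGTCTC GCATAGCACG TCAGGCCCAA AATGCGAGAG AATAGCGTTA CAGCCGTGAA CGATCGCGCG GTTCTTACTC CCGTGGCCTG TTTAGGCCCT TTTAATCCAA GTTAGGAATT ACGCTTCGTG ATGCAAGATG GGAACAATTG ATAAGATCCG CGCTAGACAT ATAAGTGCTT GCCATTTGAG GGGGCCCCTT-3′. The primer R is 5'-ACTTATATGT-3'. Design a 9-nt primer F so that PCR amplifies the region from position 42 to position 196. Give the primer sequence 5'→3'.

5'-CAGGCCCAA-3'

The reverse primer's reverse complement ACATATAAGT matches the template at positions 187–196; the product starts at position 42.
The forward primer is identical to the top strand over positions 42–50: CAGGCCCAA.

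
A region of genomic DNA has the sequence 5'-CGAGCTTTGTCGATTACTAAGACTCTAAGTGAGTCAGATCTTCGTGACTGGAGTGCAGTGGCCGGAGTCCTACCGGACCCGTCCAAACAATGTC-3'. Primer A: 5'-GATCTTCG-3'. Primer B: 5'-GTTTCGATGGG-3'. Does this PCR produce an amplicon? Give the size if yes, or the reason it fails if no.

No product — primer B has no binding site in the template.

Primer B (GTTTCGATGGG) does not match the top strand, and its reverse complement CCCATCGAAAC does not match either.
With no annealing site for primer B, no amplification occurs.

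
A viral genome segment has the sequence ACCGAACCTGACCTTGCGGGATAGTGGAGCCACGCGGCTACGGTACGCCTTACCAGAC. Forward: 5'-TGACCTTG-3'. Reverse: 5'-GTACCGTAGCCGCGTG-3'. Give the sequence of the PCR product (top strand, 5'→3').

5'-TGACCTTGCGGGATAGTGGAGCCACGCGGCTACGGTAC-3'

Scanning the template, TGACCTTG occurs at positions 9–16; this primer anneals to the bottom strand there with its 3' end pointing downstream.
Reverse complement of the reverse primer: CACGCGGCTACGGTAC. This occurs on the top strand at positions 31–46.
The product is the template from position 9 through 46 (38 bp).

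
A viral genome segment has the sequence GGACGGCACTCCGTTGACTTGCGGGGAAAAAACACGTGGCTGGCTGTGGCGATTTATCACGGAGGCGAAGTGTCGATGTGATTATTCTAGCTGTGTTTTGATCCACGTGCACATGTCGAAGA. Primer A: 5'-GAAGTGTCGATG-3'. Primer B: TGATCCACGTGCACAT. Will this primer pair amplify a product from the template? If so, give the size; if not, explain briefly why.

Primer A (GAAGTGTCGATG) matches the top strand at positions 67–78 (3' end points downstream).
Primer B (TGATCCACGTGCACAT) also matches the top strand directly, at positions 99–114 — its reverse complement ATGTGCACGTGGATCA is not present.
Both primers anneal to the bottom strand with 3' ends pointing the same way, so neither can prime synthesis back toward the other.

No product — both primers anneal to the same strand and extend in the same direction.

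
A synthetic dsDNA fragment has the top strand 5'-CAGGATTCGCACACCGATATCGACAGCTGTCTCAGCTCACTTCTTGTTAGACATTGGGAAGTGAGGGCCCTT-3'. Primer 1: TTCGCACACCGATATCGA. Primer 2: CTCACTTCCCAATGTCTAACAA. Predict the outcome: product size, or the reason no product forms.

Yes — a 60 bp product.

Primer 1 (TTCGCACACCGATATCGA) matches the top strand at positions 6–23; it acts as a forward primer.
Primer 2's reverse complement is TTGTTAGACATTGGGAAGTGAG, matching the top strand at positions 44–65; it acts as a reverse primer.
The 3' ends face each other across positions 6–65, giving a 60 bp product.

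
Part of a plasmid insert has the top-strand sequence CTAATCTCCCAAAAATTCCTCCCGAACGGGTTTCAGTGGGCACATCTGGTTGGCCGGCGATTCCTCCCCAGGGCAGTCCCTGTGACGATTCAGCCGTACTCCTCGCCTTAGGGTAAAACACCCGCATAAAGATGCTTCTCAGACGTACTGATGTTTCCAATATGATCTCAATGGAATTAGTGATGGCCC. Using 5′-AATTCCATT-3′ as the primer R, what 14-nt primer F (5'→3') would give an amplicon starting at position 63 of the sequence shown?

5'-CCTCCCCAGGGCAG-3'

The reverse primer's reverse complement AATGGAATT matches the template at positions 170–178; the product starts at position 63.
The forward primer is identical to the top strand over positions 63–76: CCTCCCCAGGGCAG.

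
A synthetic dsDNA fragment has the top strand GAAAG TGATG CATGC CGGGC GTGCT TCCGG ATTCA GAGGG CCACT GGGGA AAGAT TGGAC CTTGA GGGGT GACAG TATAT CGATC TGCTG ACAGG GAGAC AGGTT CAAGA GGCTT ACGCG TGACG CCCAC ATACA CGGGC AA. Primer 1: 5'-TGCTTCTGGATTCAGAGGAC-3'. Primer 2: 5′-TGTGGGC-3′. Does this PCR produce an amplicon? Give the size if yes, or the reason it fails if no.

Primer 1 (TGCTTCTGGATTCAGAGGAC) does not match the top strand, and its reverse complement GTCCTCTGAATCCAGAAGCA does not match either.
With no annealing site for primer 1, no amplification occurs.

No product — primer 1 has no binding site in the template.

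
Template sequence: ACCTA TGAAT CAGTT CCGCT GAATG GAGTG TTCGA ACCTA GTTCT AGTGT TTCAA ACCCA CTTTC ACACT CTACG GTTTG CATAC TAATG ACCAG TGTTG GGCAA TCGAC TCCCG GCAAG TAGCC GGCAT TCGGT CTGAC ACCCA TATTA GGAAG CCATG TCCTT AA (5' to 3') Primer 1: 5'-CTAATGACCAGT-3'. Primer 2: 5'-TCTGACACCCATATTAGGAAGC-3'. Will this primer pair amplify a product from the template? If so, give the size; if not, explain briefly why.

Primer 1 (CTAATGACCAGT) matches the top strand at positions 85–96 (3' end points downstream).
Primer 2 (TCTGACACCCATATTAGGAAGC) also matches the top strand directly, at positions 135–156 — its reverse complement GCTTCCTAATATGGGTGTCAGA is not present.
Both primers anneal to the bottom strand with 3' ends pointing the same way, so neither can prime synthesis back toward the other.

No product — both primers anneal to the same strand and extend in the same direction.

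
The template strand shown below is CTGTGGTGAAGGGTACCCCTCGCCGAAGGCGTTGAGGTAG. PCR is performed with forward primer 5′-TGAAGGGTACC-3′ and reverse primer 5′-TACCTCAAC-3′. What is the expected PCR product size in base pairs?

The forward primer matches the template at positions 7–17.
Reverse complement of the reverse primer: GTTGAGGTA. This occurs on the top strand at positions 31–39.
Amplicon spans positions 7–39: 33 bp.

33 bp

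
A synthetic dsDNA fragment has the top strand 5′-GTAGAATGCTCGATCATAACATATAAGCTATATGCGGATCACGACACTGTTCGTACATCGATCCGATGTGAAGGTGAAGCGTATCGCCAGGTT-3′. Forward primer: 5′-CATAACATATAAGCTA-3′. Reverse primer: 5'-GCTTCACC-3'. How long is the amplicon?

66 bp

Scanning the template, CATAACATATAAGCTA occurs at positions 15–30; this primer anneals to the bottom strand there with its 3' end pointing downstream.
The reverse primer's reverse complement is GGTGAAGC, which matches the template at positions 73–80.
The product runs from position 15 to position 80, so its length is 80 − 15 + 1 = 66 bp.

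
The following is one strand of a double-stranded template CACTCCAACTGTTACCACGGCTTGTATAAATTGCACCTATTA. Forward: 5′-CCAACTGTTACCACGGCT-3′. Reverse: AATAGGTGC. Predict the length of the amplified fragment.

37 bp

Scanning the template, CCAACTGTTACCACGGCT occurs at positions 5–22; this primer anneals to the bottom strand there with its 3' end pointing downstream.
The reverse primer's reverse complement is GCACCTATT, which matches the template at positions 33–41.
Product length = (reverse-primer end) − (forward-primer start) + 1 = 41 − 5 + 1 = 37 bp.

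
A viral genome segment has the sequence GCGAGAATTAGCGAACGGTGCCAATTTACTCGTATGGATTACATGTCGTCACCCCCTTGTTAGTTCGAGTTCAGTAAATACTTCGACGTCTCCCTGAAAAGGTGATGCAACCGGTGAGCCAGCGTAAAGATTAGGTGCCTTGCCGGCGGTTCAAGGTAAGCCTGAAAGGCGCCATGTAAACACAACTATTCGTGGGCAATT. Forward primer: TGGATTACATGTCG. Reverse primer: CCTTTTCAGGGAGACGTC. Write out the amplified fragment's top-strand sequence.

The forward primer matches the template at positions 35–48.
Reverse complement of the reverse primer: GACGTCTCCCTGAAAAGG. This occurs on the top strand at positions 85–102.
The product is the template from position 35 through 102 (68 bp).

5'-TGGATTACATGTCGTCACCCCCTTGTTAGTTCGAGTTCAGTAAATACTTCGACGTCTCCCTGAAAAGG-3'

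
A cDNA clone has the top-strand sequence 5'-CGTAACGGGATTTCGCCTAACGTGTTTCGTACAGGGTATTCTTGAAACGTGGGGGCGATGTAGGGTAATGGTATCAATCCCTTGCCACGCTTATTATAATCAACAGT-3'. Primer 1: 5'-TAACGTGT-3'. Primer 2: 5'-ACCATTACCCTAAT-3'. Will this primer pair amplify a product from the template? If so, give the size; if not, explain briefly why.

No product — primer 2 has no binding site in the template.

Primer 2 (ACCATTACCCTAAT) does not match the top strand, and its reverse complement ATTAGGGTAATGGT does not match either.
With no annealing site for primer 2, no amplification occurs.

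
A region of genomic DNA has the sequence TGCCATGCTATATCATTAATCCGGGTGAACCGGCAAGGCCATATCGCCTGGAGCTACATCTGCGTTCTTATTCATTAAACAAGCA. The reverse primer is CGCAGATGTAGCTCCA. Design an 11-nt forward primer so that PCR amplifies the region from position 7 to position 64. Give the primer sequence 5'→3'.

The reverse primer's reverse complement TGGAGCTACATCTGCG matches the template at positions 49–64; the product starts at position 7.
The forward primer is identical to the top strand over positions 7–17: GCTATATCATT.

5'-GCTATATCATT-3'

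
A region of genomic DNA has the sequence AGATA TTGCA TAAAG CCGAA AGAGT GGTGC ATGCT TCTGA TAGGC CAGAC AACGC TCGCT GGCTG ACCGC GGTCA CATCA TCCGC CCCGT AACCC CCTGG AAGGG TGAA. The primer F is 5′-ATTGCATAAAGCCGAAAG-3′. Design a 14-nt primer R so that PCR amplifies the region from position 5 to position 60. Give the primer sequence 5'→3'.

The product's 3' end on the top strand is position 60.
The reverse primer anneals to the top strand over positions 47–60, i.e. to AGACAACGCTCGCT.
Its sequence written 5'→3' is the reverse complement: AGCGAGCGTTGTCT.

5'-AGCGAGCGTTGTCT-3'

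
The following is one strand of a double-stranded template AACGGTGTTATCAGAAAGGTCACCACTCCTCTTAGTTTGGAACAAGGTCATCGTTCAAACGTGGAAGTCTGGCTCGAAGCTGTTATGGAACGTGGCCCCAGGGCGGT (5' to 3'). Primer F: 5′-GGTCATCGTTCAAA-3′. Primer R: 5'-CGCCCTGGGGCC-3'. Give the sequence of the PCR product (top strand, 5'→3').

The forward primer matches the template at positions 46–59.
Taking the reverse complement of CGCCCTGGGGCC gives GGCCCCAGGGCG, found at positions 94–105 on the template; the primer anneals here to the top strand with its 3' end pointing upstream.
The product is the template from position 46 through 105 (60 bp).

5'-GGTCATCGTTCAAACGTGGAAGTCTGGCTCGAAGCTGTTATGGAACGTGGCCCCAGGGCG-3'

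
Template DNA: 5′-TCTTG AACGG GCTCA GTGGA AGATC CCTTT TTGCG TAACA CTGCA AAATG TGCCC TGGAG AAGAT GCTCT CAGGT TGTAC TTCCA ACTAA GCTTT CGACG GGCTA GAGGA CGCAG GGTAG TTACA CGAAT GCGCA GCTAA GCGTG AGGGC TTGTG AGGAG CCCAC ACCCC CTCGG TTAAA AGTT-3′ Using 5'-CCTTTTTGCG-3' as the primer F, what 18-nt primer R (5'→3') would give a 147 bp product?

5'-AGGGGGTGTGGGCTCCTC-3'

The forward primer binds at positions 26–35, so a 147 bp product ends at position 26 + 147 − 1 = 172.
The reverse primer anneals to the top strand over positions 155–172, i.e. to GAGGAGCCCACACCCCCT.
Its sequence written 5'→3' is the reverse complement: AGGGGGTGTGGGCTCCTC.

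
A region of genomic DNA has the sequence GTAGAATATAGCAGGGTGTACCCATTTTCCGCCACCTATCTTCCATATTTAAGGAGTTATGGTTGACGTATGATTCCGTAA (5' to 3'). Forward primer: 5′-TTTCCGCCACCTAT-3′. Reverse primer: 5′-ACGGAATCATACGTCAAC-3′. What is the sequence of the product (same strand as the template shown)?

5'-TTTCCGCCACCTATCTTCCATATTTAAGGAGTTATGGTTGACGTATGATTCCGT-3'

Scanning the template, TTTCCGCCACCTAT occurs at positions 26–39; this primer anneals to the bottom strand there with its 3' end pointing downstream.
Reverse complement of the reverse primer: GTTGACGTATGATTCCGT. This occurs on the top strand at positions 62–79.
The product is the template from position 26 through 79 (54 bp).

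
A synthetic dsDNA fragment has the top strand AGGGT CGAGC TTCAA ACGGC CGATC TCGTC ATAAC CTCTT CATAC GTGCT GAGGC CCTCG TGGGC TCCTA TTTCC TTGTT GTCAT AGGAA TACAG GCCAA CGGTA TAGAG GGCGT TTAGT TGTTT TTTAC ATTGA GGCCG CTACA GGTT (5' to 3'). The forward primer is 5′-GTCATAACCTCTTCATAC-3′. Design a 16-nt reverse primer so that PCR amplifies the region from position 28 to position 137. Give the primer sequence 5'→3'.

5'-CCTCAATGTAAAAAAC-3'

The product's 3' end on the top strand is position 137.
The reverse primer anneals to the top strand over positions 122–137, i.e. to GTTTTTTACATTGAGG.
Its sequence written 5'→3' is the reverse complement: CCTCAATGTAAAAAAC.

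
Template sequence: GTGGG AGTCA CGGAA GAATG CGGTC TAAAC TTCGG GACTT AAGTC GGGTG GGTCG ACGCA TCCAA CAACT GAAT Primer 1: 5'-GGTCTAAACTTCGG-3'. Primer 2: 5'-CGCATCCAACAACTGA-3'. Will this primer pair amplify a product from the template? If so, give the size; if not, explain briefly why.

No product — both primers anneal to the same strand and extend in the same direction.

Primer 1 (GGTCTAAACTTCGG) matches the top strand at positions 22–35 (3' end points downstream).
Primer 2 (CGCATCCAACAACTGA) also matches the top strand directly, at positions 57–72 — its reverse complement TCAGTTGTTGGATGCG is not present.
Both primers anneal to the bottom strand with 3' ends pointing the same way, so neither can prime synthesis back toward the other.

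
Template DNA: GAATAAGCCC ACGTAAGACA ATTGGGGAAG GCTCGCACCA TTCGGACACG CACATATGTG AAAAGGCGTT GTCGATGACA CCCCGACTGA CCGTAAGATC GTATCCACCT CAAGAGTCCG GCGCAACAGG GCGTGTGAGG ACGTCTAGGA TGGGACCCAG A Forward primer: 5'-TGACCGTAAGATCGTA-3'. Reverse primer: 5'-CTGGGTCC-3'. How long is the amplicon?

73 bp

The forward primer matches the template at positions 88–103.
The reverse primer's reverse complement is GGACCCAG, which matches the template at positions 153–160.
Product length = (reverse-primer end) − (forward-primer start) + 1 = 160 − 88 + 1 = 73 bp.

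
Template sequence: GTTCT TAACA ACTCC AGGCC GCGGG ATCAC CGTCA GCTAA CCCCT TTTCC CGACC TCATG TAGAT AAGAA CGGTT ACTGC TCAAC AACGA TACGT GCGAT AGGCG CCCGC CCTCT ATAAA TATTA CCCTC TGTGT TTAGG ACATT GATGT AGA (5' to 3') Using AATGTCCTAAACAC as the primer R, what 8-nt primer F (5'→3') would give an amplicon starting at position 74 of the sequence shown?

5'-TTACTGCT-3'

The reverse primer's reverse complement GTGTTTAGGACATT matches the template at positions 132–145; the product starts at position 74.
The forward primer is identical to the top strand over positions 74–81: TTACTGCT.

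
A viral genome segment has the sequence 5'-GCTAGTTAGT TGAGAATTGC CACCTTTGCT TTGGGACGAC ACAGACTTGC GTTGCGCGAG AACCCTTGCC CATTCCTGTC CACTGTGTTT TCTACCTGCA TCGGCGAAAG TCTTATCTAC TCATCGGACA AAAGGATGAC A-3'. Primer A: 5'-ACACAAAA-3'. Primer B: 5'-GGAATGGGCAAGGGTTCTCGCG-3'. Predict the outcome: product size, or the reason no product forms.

No product — primer A has no binding site in the template.

Primer A (ACACAAAA) does not match the top strand, and its reverse complement TTTTGTGT does not match either.
With no annealing site for primer A, no amplification occurs.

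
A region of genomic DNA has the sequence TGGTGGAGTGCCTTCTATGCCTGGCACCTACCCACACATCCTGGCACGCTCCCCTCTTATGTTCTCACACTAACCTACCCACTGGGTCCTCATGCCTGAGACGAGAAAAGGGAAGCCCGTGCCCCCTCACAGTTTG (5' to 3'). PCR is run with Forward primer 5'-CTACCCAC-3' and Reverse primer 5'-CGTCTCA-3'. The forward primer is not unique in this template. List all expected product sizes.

The forward primer CTACCCAC matches the top strand at positions 28–35, 75–82.
The reverse primer's reverse complement is TGAGACG, matching at positions 97–103.
Each forward site pairs with the reverse site to give a product ending at position 103: sizes 76, 29 bp.

76 bp, 29 bp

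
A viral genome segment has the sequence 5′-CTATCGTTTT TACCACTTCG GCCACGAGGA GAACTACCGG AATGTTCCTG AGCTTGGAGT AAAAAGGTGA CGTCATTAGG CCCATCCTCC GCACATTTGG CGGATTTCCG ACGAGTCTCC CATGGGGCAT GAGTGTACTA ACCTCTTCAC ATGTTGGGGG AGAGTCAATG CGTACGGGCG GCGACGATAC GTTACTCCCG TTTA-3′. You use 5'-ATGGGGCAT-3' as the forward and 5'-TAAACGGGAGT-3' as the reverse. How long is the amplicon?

The forward primer matches the template at positions 122–130.
The reverse primer's reverse complement is ACTCCCGTTTA, which matches the template at positions 194–204.
Product length = (reverse-primer end) − (forward-primer start) + 1 = 204 − 122 + 1 = 83 bp.

83 bp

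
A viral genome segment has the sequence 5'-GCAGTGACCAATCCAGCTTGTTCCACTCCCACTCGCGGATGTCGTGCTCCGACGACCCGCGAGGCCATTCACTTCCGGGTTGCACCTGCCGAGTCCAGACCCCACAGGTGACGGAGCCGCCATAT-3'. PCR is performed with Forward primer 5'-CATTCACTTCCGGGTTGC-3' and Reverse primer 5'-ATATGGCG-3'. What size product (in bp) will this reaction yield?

Forward primer CATTCACTTCCGGGTTGC is found on the top strand at positions 66–83.
Reverse complement of the reverse primer: CGCCATAT. This occurs on the top strand at positions 118–125.
Product length = (reverse-primer end) − (forward-primer start) + 1 = 125 − 66 + 1 = 60 bp.

60 bp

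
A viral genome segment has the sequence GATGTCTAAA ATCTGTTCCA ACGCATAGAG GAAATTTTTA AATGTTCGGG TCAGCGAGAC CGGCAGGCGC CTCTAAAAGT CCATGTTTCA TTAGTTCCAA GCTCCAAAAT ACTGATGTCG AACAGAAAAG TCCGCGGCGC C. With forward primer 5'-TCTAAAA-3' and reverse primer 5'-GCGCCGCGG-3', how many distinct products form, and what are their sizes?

Two products: 136 bp, 69 bp

The forward primer TCTAAAA matches the top strand at positions 5–11, 72–78.
The reverse primer's reverse complement is CCGCGGCGC, matching at positions 132–140.
Each forward site pairs with the reverse site to give a product ending at position 140: sizes 136, 69 bp.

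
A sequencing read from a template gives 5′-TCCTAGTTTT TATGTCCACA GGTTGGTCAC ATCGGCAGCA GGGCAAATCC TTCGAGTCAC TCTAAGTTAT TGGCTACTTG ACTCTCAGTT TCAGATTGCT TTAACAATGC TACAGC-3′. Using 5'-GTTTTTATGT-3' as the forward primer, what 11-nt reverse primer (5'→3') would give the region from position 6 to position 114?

The product's 3' end on the top strand is position 114.
The reverse primer anneals to the top strand over positions 104–114, i.e. to ACAATGCTACA.
Its sequence written 5'→3' is the reverse complement: TGTAGCATTGT.

5'-TGTAGCATTGT-3'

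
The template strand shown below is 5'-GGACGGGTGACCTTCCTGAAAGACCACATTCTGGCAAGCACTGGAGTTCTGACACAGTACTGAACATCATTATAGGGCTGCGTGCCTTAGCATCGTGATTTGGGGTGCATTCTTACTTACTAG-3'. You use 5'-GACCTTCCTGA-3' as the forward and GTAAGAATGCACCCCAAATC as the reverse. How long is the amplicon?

108 bp

Scanning the template, GACCTTCCTGA occurs at positions 9–19; this primer anneals to the bottom strand there with its 3' end pointing downstream.
Reverse complement of the reverse primer: GATTTGGGGTGCATTCTTAC. This occurs on the top strand at positions 97–116.
Amplicon spans positions 9–116: 108 bp.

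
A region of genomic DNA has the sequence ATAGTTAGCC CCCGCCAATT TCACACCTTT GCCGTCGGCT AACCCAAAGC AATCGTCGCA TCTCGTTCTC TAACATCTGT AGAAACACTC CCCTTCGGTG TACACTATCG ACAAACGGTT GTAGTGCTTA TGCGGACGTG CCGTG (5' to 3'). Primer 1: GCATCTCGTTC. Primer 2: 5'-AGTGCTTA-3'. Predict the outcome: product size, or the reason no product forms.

Primer 1 (GCATCTCGTTC) matches the top strand at positions 58–68 (3' end points downstream).
Primer 2 (AGTGCTTA) also matches the top strand directly, at positions 123–130 — its reverse complement TAAGCACT is not present.
Both primers anneal to the bottom strand with 3' ends pointing the same way, so neither can prime synthesis back toward the other.

No product — both primers anneal to the same strand and extend in the same direction.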